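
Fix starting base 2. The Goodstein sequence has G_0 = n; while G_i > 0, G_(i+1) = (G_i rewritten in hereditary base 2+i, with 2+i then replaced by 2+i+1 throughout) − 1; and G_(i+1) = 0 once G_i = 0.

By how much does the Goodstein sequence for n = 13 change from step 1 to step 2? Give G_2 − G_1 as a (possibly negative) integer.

G_0=13  [base 2] 2^(2 + 1) + 2^2 + 1  →[2↦3]→  3^(3 + 1) + 3^3 + 1 = 109  −1 ⇒ G_1=108
G_1=108  [base 3] 3^(3 + 1) + 3^3  →[3↦4]→  4^(4 + 1) + 4^4 = 1280  −1 ⇒ G_2=1279

1171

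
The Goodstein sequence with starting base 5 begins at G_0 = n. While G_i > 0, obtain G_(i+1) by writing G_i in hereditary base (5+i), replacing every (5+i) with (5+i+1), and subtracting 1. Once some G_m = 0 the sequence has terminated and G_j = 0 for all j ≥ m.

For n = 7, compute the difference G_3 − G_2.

0

(0) 7|_5 = 5 + 2 ↦ 6 + 2|_6 = 8 ⇒ 7
(1) 7|_6 = 6 + 1 ↦ 7 + 1|_7 = 8 ⇒ 7
(2) 7|_7 = 7 ↦ 8|_8 = 8 ⇒ 7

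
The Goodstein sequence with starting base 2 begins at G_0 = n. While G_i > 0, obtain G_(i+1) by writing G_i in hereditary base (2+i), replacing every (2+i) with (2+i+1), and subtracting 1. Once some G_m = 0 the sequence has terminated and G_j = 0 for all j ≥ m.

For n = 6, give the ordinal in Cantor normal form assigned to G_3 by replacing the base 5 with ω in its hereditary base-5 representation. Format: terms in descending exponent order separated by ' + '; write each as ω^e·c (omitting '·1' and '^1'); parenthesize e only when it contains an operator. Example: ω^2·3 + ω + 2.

ω^ω

i=0: 6 = 2^2 + 2 (b=2); 2→3: 3^3 + 3 = 30; 30−1 = 29
i=1: 29 = 3^3 + 2 (b=3); 3→4: 4^4 + 2 = 258; 258−1 = 257
i=2: 257 = 4^4 + 1 (b=4); 4→5: 5^5 + 1 = 3126; 3126−1 = 3125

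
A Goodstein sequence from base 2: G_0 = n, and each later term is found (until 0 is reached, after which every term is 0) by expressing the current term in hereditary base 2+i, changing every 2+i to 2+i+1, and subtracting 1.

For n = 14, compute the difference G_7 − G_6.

3352711577

G_0=14  [base 2] 2^(2 + 1) + 2^2 + 2  →[2↦3]→  3^(3 + 1) + 3^3 + 3 = 111  −1 ⇒ G_1=110
G_1=110  [base 3] 3^(3 + 1) + 3^3 + 2  →[3↦4]→  4^(4 + 1) + 4^4 + 2 = 1282  −1 ⇒ G_2=1281
G_2=1281  [base 4] 4^(4 + 1) + 4^4 + 1  →[4↦5]→  5^(5 + 1) + 5^5 + 1 = 18751  −1 ⇒ G_3=18750
G_3=18750  [base 5] 5^(5 + 1) + 5^5  →[5↦6]→  6^(6 + 1) + 6^6 = 326592  −1 ⇒ G_4=326591
G_4=326591  [base 6] 6^(6 + 1) + 5·6^5 + 5·6^4 + 5·6^3 + 5·6^2 + 5·6 + 5  →[6↦7]→  7^(7 + 1) + 5·7^5 + 5·7^4 + 5·7^3 + 5·7^2 + 5·7 + 5 = 5862841  −1 ⇒ G_5=5862840
G_5=5862840  [base 7] 7^(7 + 1) + 5·7^5 + 5·7^4 + 5·7^3 + 5·7^2 + 5·7 + 4  →[7↦8]→  8^(8 + 1) + 5·8^5 + 5·8^4 + 5·8^3 + 5·8^2 + 5·8 + 4 = 134404972  −1 ⇒ G_6=134404971
G_6=134404971  [base 8] 8^(8 + 1) + 5·8^5 + 5·8^4 + 5·8^3 + 5·8^2 + 5·8 + 3  →[8↦9]→  9^(9 + 1) + 5·9^5 + 5·9^4 + 5·9^3 + 5·9^2 + 5·9 + 3 = 3487116549  −1 ⇒ G_7=3487116548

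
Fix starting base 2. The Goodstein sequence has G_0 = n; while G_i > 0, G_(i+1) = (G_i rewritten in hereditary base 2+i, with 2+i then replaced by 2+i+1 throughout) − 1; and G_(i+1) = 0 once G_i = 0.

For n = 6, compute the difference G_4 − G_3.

43530

base 2: 6 = 2^2 + 2; at 3: 3^3 + 3 = 30; next = 29
base 3: 29 = 3^3 + 2; at 4: 4^4 + 2 = 258; next = 257
base 4: 257 = 4^4 + 1; at 5: 5^5 + 1 = 3126; next = 3125
base 5: 3125 = 5^5; at 6: 6^6 = 46656; next = 46655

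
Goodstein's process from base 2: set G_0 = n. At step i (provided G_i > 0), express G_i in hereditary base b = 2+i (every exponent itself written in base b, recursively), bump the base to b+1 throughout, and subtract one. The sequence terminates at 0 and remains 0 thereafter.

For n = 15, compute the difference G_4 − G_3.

[0] 15 ≡ 2^(2 + 1) + 2^2 + 2 + 1 (base 2). Lift 3: 112. −1: 111.
[1] 111 ≡ 3^(3 + 1) + 3^3 + 3 (base 3). Lift 4: 1284. −1: 1283.
[2] 1283 ≡ 4^(4 + 1) + 4^4 + 3 (base 4). Lift 5: 18753. −1: 18752.
[3] 18752 ≡ 5^(5 + 1) + 5^5 + 2 (base 5). Lift 6: 326594. −1: 326593.

307841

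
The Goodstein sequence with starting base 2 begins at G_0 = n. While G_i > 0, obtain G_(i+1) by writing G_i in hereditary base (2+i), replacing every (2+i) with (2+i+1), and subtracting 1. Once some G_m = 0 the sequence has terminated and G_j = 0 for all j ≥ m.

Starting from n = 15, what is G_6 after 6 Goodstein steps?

(0) 15|_2 = 2^(2 + 1) + 2^2 + 2 + 1 ↦ 3^(3 + 1) + 3^3 + 3 + 1|_3 = 112 ⇒ 111
(1) 111|_3 = 3^(3 + 1) + 3^3 + 3 ↦ 4^(4 + 1) + 4^4 + 4|_4 = 1284 ⇒ 1283
(2) 1283|_4 = 4^(4 + 1) + 4^4 + 3 ↦ 5^(5 + 1) + 5^5 + 3|_5 = 18753 ⇒ 18752
(3) 18752|_5 = 5^(5 + 1) + 5^5 + 2 ↦ 6^(6 + 1) + 6^6 + 2|_6 = 326594 ⇒ 326593
(4) 326593|_6 = 6^(6 + 1) + 6^6 + 1 ↦ 7^(7 + 1) + 7^7 + 1|_7 = 6588345 ⇒ 6588344
(5) 6588344|_7 = 7^(7 + 1) + 7^7 ↦ 8^(8 + 1) + 8^8|_8 = 150994944 ⇒ 150994943
(6) 150994943|_8 = 8^(8 + 1) + 7·8^7 + 7·8^6 + 7·8^5 + 7·8^4 + 7·8^3 + 7·8^2 + 7·8 + 7 ↦ 9^(9 + 1) + 7·9^7 + 7·9^6 + 7·9^5 + 7·9^4 + 7·9^3 + 7·9^2 + 7·9 + 7|_9 = 3524450281 ⇒ 3524450280

150994943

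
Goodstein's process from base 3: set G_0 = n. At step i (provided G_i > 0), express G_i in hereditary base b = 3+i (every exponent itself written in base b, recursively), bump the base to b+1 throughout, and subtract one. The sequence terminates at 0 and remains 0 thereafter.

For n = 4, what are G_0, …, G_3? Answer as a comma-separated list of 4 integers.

i=0: 4 = 3 + 1 (b=3); 3→4: 4 + 1 = 5; 5−1 = 4
i=1: 4 = 4 (b=4); 4→5: 5 = 5; 5−1 = 4
i=2: 4 = 4 (b=5); 5→6: 4 = 4; 4−1 = 3

4, 4, 4, 3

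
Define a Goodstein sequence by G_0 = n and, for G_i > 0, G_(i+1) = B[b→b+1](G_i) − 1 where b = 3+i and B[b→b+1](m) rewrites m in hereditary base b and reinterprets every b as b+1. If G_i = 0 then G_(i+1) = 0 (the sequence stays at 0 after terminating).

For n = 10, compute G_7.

39

[0] 10 ≡ 3^2 + 1 (base 3). Lift 4: 17. −1: 16.
[1] 16 ≡ 4^2 (base 4). Lift 5: 25. −1: 24.
[2] 24 ≡ 4·5 + 4 (base 5). Lift 6: 28. −1: 27.
[3] 27 ≡ 4·6 + 3 (base 6). Lift 7: 31. −1: 30.
[4] 30 ≡ 4·7 + 2 (base 7). Lift 8: 34. −1: 33.
[5] 33 ≡ 4·8 + 1 (base 8). Lift 9: 37. −1: 36.
[6] 36 ≡ 4·9 (base 9). Lift 10: 40. −1: 39.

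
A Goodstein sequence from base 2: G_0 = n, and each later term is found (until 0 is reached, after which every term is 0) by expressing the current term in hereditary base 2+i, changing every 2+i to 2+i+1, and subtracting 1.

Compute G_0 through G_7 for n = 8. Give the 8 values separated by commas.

[0] 8 ≡ 2^(2 + 1) (base 2). Lift 3: 81. −1: 80.
[1] 80 ≡ 2·3^3 + 2·3^2 + 2·3 + 2 (base 3). Lift 4: 554. −1: 553.
[2] 553 ≡ 2·4^4 + 2·4^2 + 2·4 + 1 (base 4). Lift 5: 6311. −1: 6310.
[3] 6310 ≡ 2·5^5 + 2·5^2 + 2·5 (base 5). Lift 6: 93396. −1: 93395.
[4] 93395 ≡ 2·6^6 + 2·6^2 + 6 + 5 (base 6). Lift 7: 1647196. −1: 1647195.
[5] 1647195 ≡ 2·7^7 + 2·7^2 + 7 + 4 (base 7). Lift 8: 33554572. −1: 33554571.
[6] 33554571 ≡ 2·8^8 + 2·8^2 + 8 + 3 (base 8). Lift 9: 774841152. −1: 774841151.

8, 80, 553, 6310, 93395, 1647195, 33554571, 774841151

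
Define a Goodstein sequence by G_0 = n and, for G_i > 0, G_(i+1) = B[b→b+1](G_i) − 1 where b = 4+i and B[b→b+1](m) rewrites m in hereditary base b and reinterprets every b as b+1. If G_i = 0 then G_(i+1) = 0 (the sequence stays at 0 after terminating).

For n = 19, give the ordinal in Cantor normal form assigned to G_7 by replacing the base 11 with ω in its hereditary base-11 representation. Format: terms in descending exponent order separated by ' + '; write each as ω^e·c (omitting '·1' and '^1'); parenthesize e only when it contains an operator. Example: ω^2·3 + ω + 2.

ω·7 + 4

base 4: 19 = 4^2 + 3; at 5: 5^2 + 3 = 28; next = 27
base 5: 27 = 5^2 + 2; at 6: 6^2 + 2 = 38; next = 37
base 6: 37 = 6^2 + 1; at 7: 7^2 + 1 = 50; next = 49
base 7: 49 = 7^2; at 8: 8^2 = 64; next = 63
base 8: 63 = 7·8 + 7; at 9: 7·9 + 7 = 70; next = 69
base 9: 69 = 7·9 + 6; at 10: 7·10 + 6 = 76; next = 75
base 10: 75 = 7·10 + 5; at 11: 7·11 + 5 = 82; next = 81
base 11: 81 = 7·11 + 4; at 12: 7·12 + 4 = 88; next = 87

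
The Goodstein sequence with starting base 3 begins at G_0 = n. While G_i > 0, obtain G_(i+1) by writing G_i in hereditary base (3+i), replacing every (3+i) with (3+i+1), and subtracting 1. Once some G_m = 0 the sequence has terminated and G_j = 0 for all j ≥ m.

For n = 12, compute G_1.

G_0=12  [base 3] 3^2 + 3  →[3↦4]→  4^2 + 4 = 20  −1 ⇒ G_1=19
G_1=19  [base 4] 4^2 + 3  →[4↦5]→  5^2 + 3 = 28  −1 ⇒ G_2=27

19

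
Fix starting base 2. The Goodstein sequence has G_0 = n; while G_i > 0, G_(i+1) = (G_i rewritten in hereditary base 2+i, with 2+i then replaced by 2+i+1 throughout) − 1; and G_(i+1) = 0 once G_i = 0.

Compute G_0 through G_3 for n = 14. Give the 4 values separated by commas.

14, 110, 1281, 18750

step 0: 14 = 2^(2 + 1) + 2^2 + 2; sub 3 for 2: 3^(3 + 1) + 3^3 + 3; = 111; G_1 = 111−1 = 110
step 1: 110 = 3^(3 + 1) + 3^3 + 2; sub 4 for 3: 4^(4 + 1) + 4^4 + 2; = 1282; G_2 = 1282−1 = 1281
step 2: 1281 = 4^(4 + 1) + 4^4 + 1; sub 5 for 4: 5^(5 + 1) + 5^5 + 1; = 18751; G_3 = 18751−1 = 18750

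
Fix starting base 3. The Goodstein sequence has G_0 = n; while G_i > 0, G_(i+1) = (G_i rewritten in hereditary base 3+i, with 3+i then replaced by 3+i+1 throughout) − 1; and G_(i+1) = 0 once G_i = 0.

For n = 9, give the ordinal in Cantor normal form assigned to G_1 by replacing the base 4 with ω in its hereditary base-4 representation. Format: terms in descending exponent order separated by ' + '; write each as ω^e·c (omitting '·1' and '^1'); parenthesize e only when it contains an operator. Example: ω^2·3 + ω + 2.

ω·3 + 3

9 —HB3→ 3^2 —bump→ 4^2 = 16 —(−1)→ 15
15 —HB4→ 3·4 + 3 —bump→ 3·5 + 3 = 18 —(−1)→ 17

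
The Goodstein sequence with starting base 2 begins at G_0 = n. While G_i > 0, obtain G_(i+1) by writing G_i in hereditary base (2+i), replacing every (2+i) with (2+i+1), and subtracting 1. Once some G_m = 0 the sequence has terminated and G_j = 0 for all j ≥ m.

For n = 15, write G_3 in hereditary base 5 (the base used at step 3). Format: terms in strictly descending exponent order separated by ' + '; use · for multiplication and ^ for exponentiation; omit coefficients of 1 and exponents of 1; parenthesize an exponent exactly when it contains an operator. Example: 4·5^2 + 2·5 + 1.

(0) 15|_2 = 2^(2 + 1) + 2^2 + 2 + 1 ↦ 3^(3 + 1) + 3^3 + 3 + 1|_3 = 112 ⇒ 111
(1) 111|_3 = 3^(3 + 1) + 3^3 + 3 ↦ 4^(4 + 1) + 4^4 + 4|_4 = 1284 ⇒ 1283
(2) 1283|_4 = 4^(4 + 1) + 4^4 + 3 ↦ 5^(5 + 1) + 5^5 + 3|_5 = 18753 ⇒ 18752

5^(5 + 1) + 5^5 + 2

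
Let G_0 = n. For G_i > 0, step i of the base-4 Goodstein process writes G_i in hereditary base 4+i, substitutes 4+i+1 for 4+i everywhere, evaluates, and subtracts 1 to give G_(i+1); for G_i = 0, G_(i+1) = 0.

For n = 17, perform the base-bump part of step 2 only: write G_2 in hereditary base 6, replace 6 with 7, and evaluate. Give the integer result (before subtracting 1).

G_0 = 17. HB_4(17) = 4^2 + 1. Bump = 26. G_1 = 25.
G_1 = 25. HB_5(25) = 5^2. Bump = 36. G_2 = 35.
G_2 = 35. HB_6(35) = 5·6 + 5. Bump = 40. G_3 = 39.

40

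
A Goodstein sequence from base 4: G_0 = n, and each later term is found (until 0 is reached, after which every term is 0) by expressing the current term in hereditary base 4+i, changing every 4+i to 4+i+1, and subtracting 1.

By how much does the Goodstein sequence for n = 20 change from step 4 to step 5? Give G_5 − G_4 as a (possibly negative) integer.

16

(0) 20|_4 = 4^2 + 4 ↦ 5^2 + 5|_5 = 30 ⇒ 29
(1) 29|_5 = 5^2 + 4 ↦ 6^2 + 4|_6 = 40 ⇒ 39
(2) 39|_6 = 6^2 + 3 ↦ 7^2 + 3|_7 = 52 ⇒ 51
(3) 51|_7 = 7^2 + 2 ↦ 8^2 + 2|_8 = 66 ⇒ 65
(4) 65|_8 = 8^2 + 1 ↦ 9^2 + 1|_9 = 82 ⇒ 81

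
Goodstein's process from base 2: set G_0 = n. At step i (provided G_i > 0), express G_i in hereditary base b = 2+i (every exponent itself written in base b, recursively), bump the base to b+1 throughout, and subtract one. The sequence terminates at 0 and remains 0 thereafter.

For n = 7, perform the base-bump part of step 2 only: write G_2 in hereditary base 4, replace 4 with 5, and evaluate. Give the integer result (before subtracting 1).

3128

7 —HB2→ 2^2 + 2 + 1 —bump→ 3^3 + 3 + 1 = 31 —(−1)→ 30
30 —HB3→ 3^3 + 3 —bump→ 4^4 + 4 = 260 —(−1)→ 259
259 —HB4→ 4^4 + 3 —bump→ 5^5 + 3 = 3128 —(−1)→ 3127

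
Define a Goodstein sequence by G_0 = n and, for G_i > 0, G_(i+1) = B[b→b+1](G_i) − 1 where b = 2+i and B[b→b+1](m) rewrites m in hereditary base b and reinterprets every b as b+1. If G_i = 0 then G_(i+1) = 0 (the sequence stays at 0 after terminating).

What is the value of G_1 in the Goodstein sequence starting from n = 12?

12 —HB2→ 2^(2 + 1) + 2^2 —bump→ 3^(3 + 1) + 3^3 = 108 —(−1)→ 107
107 —HB3→ 3^(3 + 1) + 2·3^2 + 2·3 + 2 —bump→ 4^(4 + 1) + 2·4^2 + 2·4 + 2 = 1066 —(−1)→ 1065

107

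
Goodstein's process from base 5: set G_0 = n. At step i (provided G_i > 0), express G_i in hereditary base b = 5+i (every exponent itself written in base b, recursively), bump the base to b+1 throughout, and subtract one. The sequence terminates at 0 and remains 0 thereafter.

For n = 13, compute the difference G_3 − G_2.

(0) 13|_5 = 2·5 + 3 ↦ 2·6 + 3|_6 = 15 ⇒ 14
(1) 14|_6 = 2·6 + 2 ↦ 2·7 + 2|_7 = 16 ⇒ 15
(2) 15|_7 = 2·7 + 1 ↦ 2·8 + 1|_8 = 17 ⇒ 16

1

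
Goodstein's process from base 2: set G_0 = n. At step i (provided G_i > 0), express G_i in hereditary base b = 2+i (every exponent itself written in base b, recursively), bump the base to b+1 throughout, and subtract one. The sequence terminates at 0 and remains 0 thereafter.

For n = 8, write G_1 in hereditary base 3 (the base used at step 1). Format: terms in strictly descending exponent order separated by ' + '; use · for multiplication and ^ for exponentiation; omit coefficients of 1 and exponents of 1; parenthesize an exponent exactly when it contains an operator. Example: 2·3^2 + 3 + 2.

step 0: 8 = 2^(2 + 1); sub 3 for 2: 3^(3 + 1); = 81; G_1 = 81−1 = 80
step 1: 80 = 2·3^3 + 2·3^2 + 2·3 + 2; sub 4 for 3: 2·4^4 + 2·4^2 + 2·4 + 2; = 554; G_2 = 554−1 = 553

2·3^3 + 2·3^2 + 2·3 + 2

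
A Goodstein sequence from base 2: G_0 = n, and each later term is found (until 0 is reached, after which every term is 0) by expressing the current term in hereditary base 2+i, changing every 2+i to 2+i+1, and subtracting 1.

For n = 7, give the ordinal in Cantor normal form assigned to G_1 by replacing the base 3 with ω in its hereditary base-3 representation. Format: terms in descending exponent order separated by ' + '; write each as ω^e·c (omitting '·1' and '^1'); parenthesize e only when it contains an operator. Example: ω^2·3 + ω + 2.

i=0: 7 = 2^2 + 2 + 1 (b=2); 2→3: 3^3 + 3 + 1 = 31; 31−1 = 30
i=1: 30 = 3^3 + 3 (b=3); 3→4: 4^4 + 4 = 260; 260−1 = 259

ω^ω + ω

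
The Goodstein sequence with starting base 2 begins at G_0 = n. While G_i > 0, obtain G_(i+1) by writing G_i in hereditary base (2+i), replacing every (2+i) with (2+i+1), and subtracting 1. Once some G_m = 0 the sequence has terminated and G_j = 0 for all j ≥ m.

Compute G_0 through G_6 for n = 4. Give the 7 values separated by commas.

G_0=4  [base 2] 2^2  →[2↦3]→  3^3 = 27  −1 ⇒ G_1=26
G_1=26  [base 3] 2·3^2 + 2·3 + 2  →[3↦4]→  2·4^2 + 2·4 + 2 = 42  −1 ⇒ G_2=41
G_2=41  [base 4] 2·4^2 + 2·4 + 1  →[4↦5]→  2·5^2 + 2·5 + 1 = 61  −1 ⇒ G_3=60
G_3=60  [base 5] 2·5^2 + 2·5  →[5↦6]→  2·6^2 + 2·6 = 84  −1 ⇒ G_4=83
G_4=83  [base 6] 2·6^2 + 6 + 5  →[6↦7]→  2·7^2 + 7 + 5 = 110  −1 ⇒ G_5=109
G_5=109  [base 7] 2·7^2 + 7 + 4  →[7↦8]→  2·8^2 + 8 + 4 = 140  −1 ⇒ G_6=139

4, 26, 41, 60, 83, 109, 139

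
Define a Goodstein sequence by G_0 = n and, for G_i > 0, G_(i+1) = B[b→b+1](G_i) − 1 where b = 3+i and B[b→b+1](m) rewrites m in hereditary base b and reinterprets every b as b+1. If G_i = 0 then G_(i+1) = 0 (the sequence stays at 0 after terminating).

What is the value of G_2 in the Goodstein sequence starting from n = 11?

25

G_0=11  [base 3] 3^2 + 2  →[3↦4]→  4^2 + 2 = 18  −1 ⇒ G_1=17
G_1=17  [base 4] 4^2 + 1  →[4↦5]→  5^2 + 1 = 26  −1 ⇒ G_2=25
G_2=25  [base 5] 5^2  →[5↦6]→  6^2 = 36  −1 ⇒ G_3=35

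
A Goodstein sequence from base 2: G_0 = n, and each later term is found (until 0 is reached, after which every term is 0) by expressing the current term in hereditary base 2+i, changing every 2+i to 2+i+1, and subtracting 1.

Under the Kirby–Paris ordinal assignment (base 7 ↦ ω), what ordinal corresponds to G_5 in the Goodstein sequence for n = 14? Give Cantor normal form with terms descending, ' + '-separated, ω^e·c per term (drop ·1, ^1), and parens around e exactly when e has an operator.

ω^(ω + 1) + ω^5·5 + ω^4·5 + ω^3·5 + ω^2·5 + ω·5 + 4

(0) 14|_2 = 2^(2 + 1) + 2^2 + 2 ↦ 3^(3 + 1) + 3^3 + 3|_3 = 111 ⇒ 110
(1) 110|_3 = 3^(3 + 1) + 3^3 + 2 ↦ 4^(4 + 1) + 4^4 + 2|_4 = 1282 ⇒ 1281
(2) 1281|_4 = 4^(4 + 1) + 4^4 + 1 ↦ 5^(5 + 1) + 5^5 + 1|_5 = 18751 ⇒ 18750
(3) 18750|_5 = 5^(5 + 1) + 5^5 ↦ 6^(6 + 1) + 6^6|_6 = 326592 ⇒ 326591
(4) 326591|_6 = 6^(6 + 1) + 5·6^5 + 5·6^4 + 5·6^3 + 5·6^2 + 5·6 + 5 ↦ 7^(7 + 1) + 5·7^5 + 5·7^4 + 5·7^3 + 5·7^2 + 5·7 + 5|_7 = 5862841 ⇒ 5862840
(5) 5862840|_7 = 7^(7 + 1) + 5·7^5 + 5·7^4 + 5·7^3 + 5·7^2 + 5·7 + 4 ↦ 8^(8 + 1) + 5·8^5 + 5·8^4 + 5·8^3 + 5·8^2 + 5·8 + 4|_8 = 134404972 ⇒ 134404971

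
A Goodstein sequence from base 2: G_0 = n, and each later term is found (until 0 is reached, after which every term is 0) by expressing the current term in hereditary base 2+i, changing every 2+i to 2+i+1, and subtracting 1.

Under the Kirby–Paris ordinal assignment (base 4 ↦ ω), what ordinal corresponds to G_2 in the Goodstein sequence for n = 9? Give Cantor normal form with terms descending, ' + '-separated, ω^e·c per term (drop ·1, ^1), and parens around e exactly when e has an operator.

ω^ω·3 + ω^3·3 + ω^2·3 + ω·3 + 3

(0) 9|_2 = 2^(2 + 1) + 1 ↦ 3^(3 + 1) + 1|_3 = 82 ⇒ 81
(1) 81|_3 = 3^(3 + 1) ↦ 4^(4 + 1)|_4 = 1024 ⇒ 1023
(2) 1023|_4 = 3·4^4 + 3·4^3 + 3·4^2 + 3·4 + 3 ↦ 3·5^5 + 3·5^3 + 3·5^2 + 3·5 + 3|_5 = 9843 ⇒ 9842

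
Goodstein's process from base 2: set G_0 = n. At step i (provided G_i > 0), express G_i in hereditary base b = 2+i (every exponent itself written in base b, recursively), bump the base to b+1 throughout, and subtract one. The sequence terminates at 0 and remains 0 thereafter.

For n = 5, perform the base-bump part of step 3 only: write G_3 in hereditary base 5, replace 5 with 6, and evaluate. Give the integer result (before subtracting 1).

(0) 5|_2 = 2^2 + 1 ↦ 3^3 + 1|_3 = 28 ⇒ 27
(1) 27|_3 = 3^3 ↦ 4^4|_4 = 256 ⇒ 255
(2) 255|_4 = 3·4^3 + 3·4^2 + 3·4 + 3 ↦ 3·5^3 + 3·5^2 + 3·5 + 3|_5 = 468 ⇒ 467

776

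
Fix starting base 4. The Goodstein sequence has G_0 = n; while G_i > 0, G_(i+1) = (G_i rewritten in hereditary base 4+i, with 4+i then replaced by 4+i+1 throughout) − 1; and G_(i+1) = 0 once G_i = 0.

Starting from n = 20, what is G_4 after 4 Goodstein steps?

65

(0) 20|_4 = 4^2 + 4 ↦ 5^2 + 5|_5 = 30 ⇒ 29
(1) 29|_5 = 5^2 + 4 ↦ 6^2 + 4|_6 = 40 ⇒ 39
(2) 39|_6 = 6^2 + 3 ↦ 7^2 + 3|_7 = 52 ⇒ 51
(3) 51|_7 = 7^2 + 2 ↦ 8^2 + 2|_8 = 66 ⇒ 65
(4) 65|_8 = 8^2 + 1 ↦ 9^2 + 1|_9 = 82 ⇒ 81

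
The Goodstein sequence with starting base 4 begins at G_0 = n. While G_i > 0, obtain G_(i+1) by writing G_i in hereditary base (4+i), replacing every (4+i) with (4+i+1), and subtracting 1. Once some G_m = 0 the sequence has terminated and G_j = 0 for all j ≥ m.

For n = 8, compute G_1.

9

(0) 8|_4 = 2·4 ↦ 2·5|_5 = 10 ⇒ 9
(1) 9|_5 = 5 + 4 ↦ 6 + 4|_6 = 10 ⇒ 9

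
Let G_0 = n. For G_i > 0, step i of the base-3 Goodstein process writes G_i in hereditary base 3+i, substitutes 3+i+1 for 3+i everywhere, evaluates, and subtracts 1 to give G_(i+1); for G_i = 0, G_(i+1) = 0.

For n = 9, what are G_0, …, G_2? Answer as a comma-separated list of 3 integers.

i=0: 9 = 3^2 (b=3); 3→4: 4^2 = 16; 16−1 = 15
i=1: 15 = 3·4 + 3 (b=4); 4→5: 3·5 + 3 = 18; 18−1 = 17

9, 15, 17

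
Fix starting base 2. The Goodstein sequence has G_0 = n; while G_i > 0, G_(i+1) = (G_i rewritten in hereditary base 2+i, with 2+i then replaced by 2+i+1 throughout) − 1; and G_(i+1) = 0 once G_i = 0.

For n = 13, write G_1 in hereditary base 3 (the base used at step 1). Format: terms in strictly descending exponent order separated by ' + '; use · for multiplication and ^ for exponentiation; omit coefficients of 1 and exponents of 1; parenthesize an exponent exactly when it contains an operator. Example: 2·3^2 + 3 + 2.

13 —HB2→ 2^(2 + 1) + 2^2 + 1 —bump→ 3^(3 + 1) + 3^3 + 1 = 109 —(−1)→ 108
108 —HB3→ 3^(3 + 1) + 3^3 —bump→ 4^(4 + 1) + 4^4 = 1280 —(−1)→ 1279

3^(3 + 1) + 3^3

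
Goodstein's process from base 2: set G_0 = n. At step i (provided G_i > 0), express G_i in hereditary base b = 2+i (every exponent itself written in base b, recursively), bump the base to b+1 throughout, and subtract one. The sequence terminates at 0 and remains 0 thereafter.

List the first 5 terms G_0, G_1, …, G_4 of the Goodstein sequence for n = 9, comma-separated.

9, 81, 1023, 9842, 140743

i=0: 9 = 2^(2 + 1) + 1 (b=2); 2→3: 3^(3 + 1) + 1 = 82; 82−1 = 81
i=1: 81 = 3^(3 + 1) (b=3); 3→4: 4^(4 + 1) = 1024; 1024−1 = 1023
i=2: 1023 = 3·4^4 + 3·4^3 + 3·4^2 + 3·4 + 3 (b=4); 4→5: 3·5^5 + 3·5^3 + 3·5^2 + 3·5 + 3 = 9843; 9843−1 = 9842
i=3: 9842 = 3·5^5 + 3·5^3 + 3·5^2 + 3·5 + 2 (b=5); 5→6: 3·6^6 + 3·6^3 + 3·6^2 + 3·6 + 2 = 140744; 140744−1 = 140743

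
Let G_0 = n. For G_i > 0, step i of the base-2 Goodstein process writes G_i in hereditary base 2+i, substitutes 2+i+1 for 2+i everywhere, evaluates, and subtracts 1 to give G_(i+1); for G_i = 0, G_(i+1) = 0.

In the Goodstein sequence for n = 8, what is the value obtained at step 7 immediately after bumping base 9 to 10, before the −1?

(0) 8|_2 = 2^(2 + 1) ↦ 3^(3 + 1)|_3 = 81 ⇒ 80
(1) 80|_3 = 2·3^3 + 2·3^2 + 2·3 + 2 ↦ 2·4^4 + 2·4^2 + 2·4 + 2|_4 = 554 ⇒ 553
(2) 553|_4 = 2·4^4 + 2·4^2 + 2·4 + 1 ↦ 2·5^5 + 2·5^2 + 2·5 + 1|_5 = 6311 ⇒ 6310
(3) 6310|_5 = 2·5^5 + 2·5^2 + 2·5 ↦ 2·6^6 + 2·6^2 + 2·6|_6 = 93396 ⇒ 93395
(4) 93395|_6 = 2·6^6 + 2·6^2 + 6 + 5 ↦ 2·7^7 + 2·7^2 + 7 + 5|_7 = 1647196 ⇒ 1647195
(5) 1647195|_7 = 2·7^7 + 2·7^2 + 7 + 4 ↦ 2·8^8 + 2·8^2 + 8 + 4|_8 = 33554572 ⇒ 33554571
(6) 33554571|_8 = 2·8^8 + 2·8^2 + 8 + 3 ↦ 2·9^9 + 2·9^2 + 9 + 3|_9 = 774841152 ⇒ 774841151

20000000212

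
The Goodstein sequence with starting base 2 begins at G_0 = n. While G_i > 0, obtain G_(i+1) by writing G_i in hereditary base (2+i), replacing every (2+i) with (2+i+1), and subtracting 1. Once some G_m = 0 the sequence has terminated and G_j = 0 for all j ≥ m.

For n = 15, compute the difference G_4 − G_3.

step 0: 15 = 2^(2 + 1) + 2^2 + 2 + 1; sub 3 for 2: 3^(3 + 1) + 3^3 + 3 + 1; = 112; G_1 = 112−1 = 111
step 1: 111 = 3^(3 + 1) + 3^3 + 3; sub 4 for 3: 4^(4 + 1) + 4^4 + 4; = 1284; G_2 = 1284−1 = 1283
step 2: 1283 = 4^(4 + 1) + 4^4 + 3; sub 5 for 4: 5^(5 + 1) + 5^5 + 3; = 18753; G_3 = 18753−1 = 18752
step 3: 18752 = 5^(5 + 1) + 5^5 + 2; sub 6 for 5: 6^(6 + 1) + 6^6 + 2; = 326594; G_4 = 326594−1 = 326593

307841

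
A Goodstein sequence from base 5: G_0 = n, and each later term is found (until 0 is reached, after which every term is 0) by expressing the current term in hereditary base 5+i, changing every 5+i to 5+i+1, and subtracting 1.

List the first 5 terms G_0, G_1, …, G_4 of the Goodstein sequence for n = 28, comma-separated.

28, 38, 50, 64, 80

G_0 = 28. HB_5(28) = 5^2 + 3. Bump = 39. G_1 = 38.
G_1 = 38. HB_6(38) = 6^2 + 2. Bump = 51. G_2 = 50.
G_2 = 50. HB_7(50) = 7^2 + 1. Bump = 65. G_3 = 64.
G_3 = 64. HB_8(64) = 8^2. Bump = 81. G_4 = 80.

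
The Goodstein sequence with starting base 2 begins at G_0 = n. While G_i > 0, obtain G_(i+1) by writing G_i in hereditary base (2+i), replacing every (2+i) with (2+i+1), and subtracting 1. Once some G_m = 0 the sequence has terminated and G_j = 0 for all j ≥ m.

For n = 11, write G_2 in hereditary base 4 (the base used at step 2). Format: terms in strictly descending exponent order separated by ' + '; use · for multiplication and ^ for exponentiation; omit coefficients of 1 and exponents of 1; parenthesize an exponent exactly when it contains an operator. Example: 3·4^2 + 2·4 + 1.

4^(4 + 1) + 3

[0] 11 ≡ 2^(2 + 1) + 2 + 1 (base 2). Lift 3: 85. −1: 84.
[1] 84 ≡ 3^(3 + 1) + 3 (base 3). Lift 4: 1028. −1: 1027.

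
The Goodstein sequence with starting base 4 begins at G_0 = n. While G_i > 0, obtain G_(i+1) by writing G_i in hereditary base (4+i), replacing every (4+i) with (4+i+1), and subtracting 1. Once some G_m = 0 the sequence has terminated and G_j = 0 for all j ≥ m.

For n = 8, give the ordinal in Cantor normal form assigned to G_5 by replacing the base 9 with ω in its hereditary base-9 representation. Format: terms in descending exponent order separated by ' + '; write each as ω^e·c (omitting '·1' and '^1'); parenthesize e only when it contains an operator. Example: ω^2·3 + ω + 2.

ω

step 0: 8 = 2·4; sub 5 for 4: 2·5; = 10; G_1 = 10−1 = 9
step 1: 9 = 5 + 4; sub 6 for 5: 6 + 4; = 10; G_2 = 10−1 = 9
step 2: 9 = 6 + 3; sub 7 for 6: 7 + 3; = 10; G_3 = 10−1 = 9
step 3: 9 = 7 + 2; sub 8 for 7: 8 + 2; = 10; G_4 = 10−1 = 9
step 4: 9 = 8 + 1; sub 9 for 8: 9 + 1; = 10; G_5 = 10−1 = 9
step 5: 9 = 9; sub 10 for 9: 10; = 10; G_6 = 10−1 = 9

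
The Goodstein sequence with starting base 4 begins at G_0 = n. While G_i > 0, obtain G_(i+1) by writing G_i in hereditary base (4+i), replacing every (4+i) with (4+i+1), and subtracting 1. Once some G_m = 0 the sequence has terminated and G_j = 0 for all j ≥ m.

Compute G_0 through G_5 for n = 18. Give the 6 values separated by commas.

base 4: 18 = 4^2 + 2; at 5: 5^2 + 2 = 27; next = 26
base 5: 26 = 5^2 + 1; at 6: 6^2 + 1 = 37; next = 36
base 6: 36 = 6^2; at 7: 7^2 = 49; next = 48
base 7: 48 = 6·7 + 6; at 8: 6·8 + 6 = 54; next = 53
base 8: 53 = 6·8 + 5; at 9: 6·9 + 5 = 59; next = 58

18, 26, 36, 48, 53, 58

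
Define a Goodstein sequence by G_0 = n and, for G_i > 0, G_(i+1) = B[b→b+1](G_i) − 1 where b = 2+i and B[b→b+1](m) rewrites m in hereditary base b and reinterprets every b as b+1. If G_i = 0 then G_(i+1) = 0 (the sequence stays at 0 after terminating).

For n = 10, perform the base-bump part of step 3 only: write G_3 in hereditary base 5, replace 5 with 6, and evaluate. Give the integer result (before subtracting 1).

10 —HB2→ 2^(2 + 1) + 2 —bump→ 3^(3 + 1) + 3 = 84 —(−1)→ 83
83 —HB3→ 3^(3 + 1) + 2 —bump→ 4^(4 + 1) + 2 = 1026 —(−1)→ 1025
1025 —HB4→ 4^(4 + 1) + 1 —bump→ 5^(5 + 1) + 1 = 15626 —(−1)→ 15625

279936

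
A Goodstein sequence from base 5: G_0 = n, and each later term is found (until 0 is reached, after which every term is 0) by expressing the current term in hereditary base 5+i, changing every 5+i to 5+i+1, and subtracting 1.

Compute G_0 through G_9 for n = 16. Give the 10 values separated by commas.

base 5: 16 = 3·5 + 1; at 6: 3·6 + 1 = 19; next = 18
base 6: 18 = 3·6; at 7: 3·7 = 21; next = 20
base 7: 20 = 2·7 + 6; at 8: 2·8 + 6 = 22; next = 21
base 8: 21 = 2·8 + 5; at 9: 2·9 + 5 = 23; next = 22
base 9: 22 = 2·9 + 4; at 10: 2·10 + 4 = 24; next = 23
base 10: 23 = 2·10 + 3; at 11: 2·11 + 3 = 25; next = 24
base 11: 24 = 2·11 + 2; at 12: 2·12 + 2 = 26; next = 25
base 12: 25 = 2·12 + 1; at 13: 2·13 + 1 = 27; next = 26
base 13: 26 = 2·13; at 14: 2·14 = 28; next = 27

16, 18, 20, 21, 22, 23, 24, 25, 26, 27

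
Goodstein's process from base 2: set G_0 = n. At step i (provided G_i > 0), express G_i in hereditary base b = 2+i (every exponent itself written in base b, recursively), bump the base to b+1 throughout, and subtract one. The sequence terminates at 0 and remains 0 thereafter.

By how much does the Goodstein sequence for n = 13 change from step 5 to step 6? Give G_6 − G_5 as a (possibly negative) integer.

step 0: 13 = 2^(2 + 1) + 2^2 + 1; sub 3 for 2: 3^(3 + 1) + 3^3 + 1; = 109; G_1 = 109−1 = 108
step 1: 108 = 3^(3 + 1) + 3^3; sub 4 for 3: 4^(4 + 1) + 4^4; = 1280; G_2 = 1280−1 = 1279
step 2: 1279 = 4^(4 + 1) + 3·4^3 + 3·4^2 + 3·4 + 3; sub 5 for 4: 5^(5 + 1) + 3·5^3 + 3·5^2 + 3·5 + 3; = 16093; G_3 = 16093−1 = 16092
step 3: 16092 = 5^(5 + 1) + 3·5^3 + 3·5^2 + 3·5 + 2; sub 6 for 5: 6^(6 + 1) + 3·6^3 + 3·6^2 + 3·6 + 2; = 280712; G_4 = 280712−1 = 280711
step 4: 280711 = 6^(6 + 1) + 3·6^3 + 3·6^2 + 3·6 + 1; sub 7 for 6: 7^(7 + 1) + 3·7^3 + 3·7^2 + 3·7 + 1; = 5765999; G_5 = 5765999−1 = 5765998
step 5: 5765998 = 7^(7 + 1) + 3·7^3 + 3·7^2 + 3·7; sub 8 for 7: 8^(8 + 1) + 3·8^3 + 3·8^2 + 3·8; = 134219480; G_6 = 134219480−1 = 134219479

128453481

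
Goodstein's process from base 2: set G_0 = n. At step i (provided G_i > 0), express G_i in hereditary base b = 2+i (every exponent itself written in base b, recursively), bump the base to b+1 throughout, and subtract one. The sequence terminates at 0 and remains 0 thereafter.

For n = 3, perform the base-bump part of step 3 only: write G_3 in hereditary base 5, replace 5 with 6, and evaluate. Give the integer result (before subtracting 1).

G_0 = 3. HB_2(3) = 2 + 1. Bump = 4. G_1 = 3.
G_1 = 3. HB_3(3) = 3. Bump = 4. G_2 = 3.
G_2 = 3. HB_4(3) = 3. Bump = 3. G_3 = 2.
G_3 = 2. HB_5(2) = 2. Bump = 2. G_4 = 1.

2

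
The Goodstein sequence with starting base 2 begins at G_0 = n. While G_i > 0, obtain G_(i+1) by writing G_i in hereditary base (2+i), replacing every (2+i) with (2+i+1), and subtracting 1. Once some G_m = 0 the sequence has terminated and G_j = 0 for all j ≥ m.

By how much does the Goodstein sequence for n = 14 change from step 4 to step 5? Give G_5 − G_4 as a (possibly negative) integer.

5536249

step 0: 14 = 2^(2 + 1) + 2^2 + 2; sub 3 for 2: 3^(3 + 1) + 3^3 + 3; = 111; G_1 = 111−1 = 110
step 1: 110 = 3^(3 + 1) + 3^3 + 2; sub 4 for 3: 4^(4 + 1) + 4^4 + 2; = 1282; G_2 = 1282−1 = 1281
step 2: 1281 = 4^(4 + 1) + 4^4 + 1; sub 5 for 4: 5^(5 + 1) + 5^5 + 1; = 18751; G_3 = 18751−1 = 18750
step 3: 18750 = 5^(5 + 1) + 5^5; sub 6 for 5: 6^(6 + 1) + 6^6; = 326592; G_4 = 326592−1 = 326591
step 4: 326591 = 6^(6 + 1) + 5·6^5 + 5·6^4 + 5·6^3 + 5·6^2 + 5·6 + 5; sub 7 for 6: 7^(7 + 1) + 5·7^5 + 5·7^4 + 5·7^3 + 5·7^2 + 5·7 + 5; = 5862841; G_5 = 5862841−1 = 5862840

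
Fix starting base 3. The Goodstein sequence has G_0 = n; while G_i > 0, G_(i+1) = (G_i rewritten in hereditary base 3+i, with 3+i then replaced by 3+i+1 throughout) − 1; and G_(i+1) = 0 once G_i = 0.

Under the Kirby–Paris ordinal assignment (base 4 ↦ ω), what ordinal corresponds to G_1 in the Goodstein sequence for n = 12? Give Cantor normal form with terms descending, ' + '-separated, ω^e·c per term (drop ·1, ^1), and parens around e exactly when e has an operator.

base 3: 12 = 3^2 + 3; at 4: 4^2 + 4 = 20; next = 19
base 4: 19 = 4^2 + 3; at 5: 5^2 + 3 = 28; next = 27

ω^2 + 3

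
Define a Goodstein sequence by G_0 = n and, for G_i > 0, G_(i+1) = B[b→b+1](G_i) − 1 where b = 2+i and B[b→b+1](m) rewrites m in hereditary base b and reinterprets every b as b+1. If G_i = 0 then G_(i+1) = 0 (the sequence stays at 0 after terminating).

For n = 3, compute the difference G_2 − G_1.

0

(0) 3|_2 = 2 + 1 ↦ 3 + 1|_3 = 4 ⇒ 3
(1) 3|_3 = 3 ↦ 4|_4 = 4 ⇒ 3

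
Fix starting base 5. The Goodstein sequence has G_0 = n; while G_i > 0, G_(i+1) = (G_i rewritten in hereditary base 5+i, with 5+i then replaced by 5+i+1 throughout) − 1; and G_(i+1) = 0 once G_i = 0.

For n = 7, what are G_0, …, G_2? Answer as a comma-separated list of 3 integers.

base 5: 7 = 5 + 2; at 6: 6 + 2 = 8; next = 7
base 6: 7 = 6 + 1; at 7: 7 + 1 = 8; next = 7

7, 7, 7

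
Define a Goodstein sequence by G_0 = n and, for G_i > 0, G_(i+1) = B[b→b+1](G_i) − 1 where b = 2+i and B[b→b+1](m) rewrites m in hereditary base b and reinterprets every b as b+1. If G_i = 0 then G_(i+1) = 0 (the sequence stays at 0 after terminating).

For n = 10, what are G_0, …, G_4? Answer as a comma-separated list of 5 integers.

(0) 10|_2 = 2^(2 + 1) + 2 ↦ 3^(3 + 1) + 3|_3 = 84 ⇒ 83
(1) 83|_3 = 3^(3 + 1) + 2 ↦ 4^(4 + 1) + 2|_4 = 1026 ⇒ 1025
(2) 1025|_4 = 4^(4 + 1) + 1 ↦ 5^(5 + 1) + 1|_5 = 15626 ⇒ 15625
(3) 15625|_5 = 5^(5 + 1) ↦ 6^(6 + 1)|_6 = 279936 ⇒ 279935

10, 83, 1025, 15625, 279935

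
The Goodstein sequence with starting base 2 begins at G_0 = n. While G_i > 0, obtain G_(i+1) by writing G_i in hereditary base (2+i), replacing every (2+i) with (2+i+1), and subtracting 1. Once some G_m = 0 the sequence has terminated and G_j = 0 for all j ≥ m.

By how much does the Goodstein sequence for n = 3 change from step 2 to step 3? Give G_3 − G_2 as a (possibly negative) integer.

[0] 3 ≡ 2 + 1 (base 2). Lift 3: 4. −1: 3.
[1] 3 ≡ 3 (base 3). Lift 4: 4. −1: 3.
[2] 3 ≡ 3 (base 4). Lift 5: 3. −1: 2.

-1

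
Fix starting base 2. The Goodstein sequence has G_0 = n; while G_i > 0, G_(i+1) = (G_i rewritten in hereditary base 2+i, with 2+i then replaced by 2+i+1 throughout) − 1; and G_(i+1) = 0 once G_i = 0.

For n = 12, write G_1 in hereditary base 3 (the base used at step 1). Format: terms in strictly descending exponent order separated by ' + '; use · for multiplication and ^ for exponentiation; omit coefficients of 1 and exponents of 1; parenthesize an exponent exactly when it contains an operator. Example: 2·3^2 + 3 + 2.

3^(3 + 1) + 2·3^2 + 2·3 + 2

i=0: 12 = 2^(2 + 1) + 2^2 (b=2); 2→3: 3^(3 + 1) + 3^3 = 108; 108−1 = 107
i=1: 107 = 3^(3 + 1) + 2·3^2 + 2·3 + 2 (b=3); 3→4: 4^(4 + 1) + 2·4^2 + 2·4 + 2 = 1066; 1066−1 = 1065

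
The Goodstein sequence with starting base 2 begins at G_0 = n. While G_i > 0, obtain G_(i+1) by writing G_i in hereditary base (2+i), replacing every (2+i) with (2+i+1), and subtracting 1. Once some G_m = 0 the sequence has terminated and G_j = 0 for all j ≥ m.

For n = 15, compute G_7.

[0] 15 ≡ 2^(2 + 1) + 2^2 + 2 + 1 (base 2). Lift 3: 112. −1: 111.
[1] 111 ≡ 3^(3 + 1) + 3^3 + 3 (base 3). Lift 4: 1284. −1: 1283.
[2] 1283 ≡ 4^(4 + 1) + 4^4 + 3 (base 4). Lift 5: 18753. −1: 18752.
[3] 18752 ≡ 5^(5 + 1) + 5^5 + 2 (base 5). Lift 6: 326594. −1: 326593.
[4] 326593 ≡ 6^(6 + 1) + 6^6 + 1 (base 6). Lift 7: 6588345. −1: 6588344.
[5] 6588344 ≡ 7^(7 + 1) + 7^7 (base 7). Lift 8: 150994944. −1: 150994943.
[6] 150994943 ≡ 8^(8 + 1) + 7·8^7 + 7·8^6 + 7·8^5 + 7·8^4 + 7·8^3 + 7·8^2 + 7·8 + 7 (base 8). Lift 9: 3524450281. −1: 3524450280.

3524450280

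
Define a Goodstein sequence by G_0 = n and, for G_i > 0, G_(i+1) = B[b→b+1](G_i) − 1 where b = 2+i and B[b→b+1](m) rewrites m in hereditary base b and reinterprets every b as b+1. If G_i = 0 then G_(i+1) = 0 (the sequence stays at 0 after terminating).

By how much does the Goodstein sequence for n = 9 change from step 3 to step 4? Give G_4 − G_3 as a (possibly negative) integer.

G_0=9  [base 2] 2^(2 + 1) + 1  →[2↦3]→  3^(3 + 1) + 1 = 82  −1 ⇒ G_1=81
G_1=81  [base 3] 3^(3 + 1)  →[3↦4]→  4^(4 + 1) = 1024  −1 ⇒ G_2=1023
G_2=1023  [base 4] 3·4^4 + 3·4^3 + 3·4^2 + 3·4 + 3  →[4↦5]→  3·5^5 + 3·5^3 + 3·5^2 + 3·5 + 3 = 9843  −1 ⇒ G_3=9842
G_3=9842  [base 5] 3·5^5 + 3·5^3 + 3·5^2 + 3·5 + 2  →[5↦6]→  3·6^6 + 3·6^3 + 3·6^2 + 3·6 + 2 = 140744  −1 ⇒ G_4=140743

130901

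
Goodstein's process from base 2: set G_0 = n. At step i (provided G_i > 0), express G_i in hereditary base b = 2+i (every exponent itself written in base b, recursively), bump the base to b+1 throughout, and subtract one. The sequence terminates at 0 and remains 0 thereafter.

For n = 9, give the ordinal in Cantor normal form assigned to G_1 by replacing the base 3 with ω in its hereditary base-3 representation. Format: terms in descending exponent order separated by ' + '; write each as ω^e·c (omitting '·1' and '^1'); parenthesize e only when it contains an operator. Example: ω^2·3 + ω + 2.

i=0: 9 = 2^(2 + 1) + 1 (b=2); 2→3: 3^(3 + 1) + 1 = 82; 82−1 = 81
i=1: 81 = 3^(3 + 1) (b=3); 3→4: 4^(4 + 1) = 1024; 1024−1 = 1023

ω^(ω + 1)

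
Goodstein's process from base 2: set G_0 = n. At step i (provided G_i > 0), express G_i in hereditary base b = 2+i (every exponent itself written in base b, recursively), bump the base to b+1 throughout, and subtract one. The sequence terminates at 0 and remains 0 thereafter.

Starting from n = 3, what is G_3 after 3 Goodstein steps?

2

base 2: 3 = 2 + 1; at 3: 3 + 1 = 4; next = 3
base 3: 3 = 3; at 4: 4 = 4; next = 3
base 4: 3 = 3; at 5: 3 = 3; next = 2
base 5: 2 = 2; at 6: 2 = 2; next = 1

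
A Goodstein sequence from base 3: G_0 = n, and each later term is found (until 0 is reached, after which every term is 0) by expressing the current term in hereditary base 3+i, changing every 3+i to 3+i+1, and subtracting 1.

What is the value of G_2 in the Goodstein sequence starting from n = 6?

step 0: 6 = 2·3; sub 4 for 3: 2·4; = 8; G_1 = 8−1 = 7
step 1: 7 = 4 + 3; sub 5 for 4: 5 + 3; = 8; G_2 = 8−1 = 7

7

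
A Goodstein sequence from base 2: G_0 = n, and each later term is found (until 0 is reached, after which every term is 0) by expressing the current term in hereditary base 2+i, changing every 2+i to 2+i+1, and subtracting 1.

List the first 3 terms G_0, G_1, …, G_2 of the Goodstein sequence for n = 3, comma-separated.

(0) 3|_2 = 2 + 1 ↦ 3 + 1|_3 = 4 ⇒ 3
(1) 3|_3 = 3 ↦ 4|_4 = 4 ⇒ 3

3, 3, 3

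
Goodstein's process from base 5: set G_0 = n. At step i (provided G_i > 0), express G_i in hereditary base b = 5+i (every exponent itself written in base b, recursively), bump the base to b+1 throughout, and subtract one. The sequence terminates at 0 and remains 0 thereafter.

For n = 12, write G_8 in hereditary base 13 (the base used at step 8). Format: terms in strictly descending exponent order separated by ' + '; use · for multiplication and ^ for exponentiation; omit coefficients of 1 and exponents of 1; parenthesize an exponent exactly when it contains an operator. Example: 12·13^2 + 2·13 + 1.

[0] 12 ≡ 2·5 + 2 (base 5). Lift 6: 14. −1: 13.
[1] 13 ≡ 2·6 + 1 (base 6). Lift 7: 15. −1: 14.
[2] 14 ≡ 2·7 (base 7). Lift 8: 16. −1: 15.
[3] 15 ≡ 8 + 7 (base 8). Lift 9: 16. −1: 15.
[4] 15 ≡ 9 + 6 (base 9). Lift 10: 16. −1: 15.
[5] 15 ≡ 10 + 5 (base 10). Lift 11: 16. −1: 15.
[6] 15 ≡ 11 + 4 (base 11). Lift 12: 16. −1: 15.
[7] 15 ≡ 12 + 3 (base 12). Lift 13: 16. −1: 15.

13 + 2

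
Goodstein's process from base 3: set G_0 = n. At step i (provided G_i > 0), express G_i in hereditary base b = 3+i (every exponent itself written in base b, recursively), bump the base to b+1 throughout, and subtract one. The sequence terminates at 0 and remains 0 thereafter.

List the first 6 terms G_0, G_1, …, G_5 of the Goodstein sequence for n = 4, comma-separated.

4, 4, 4, 3, 2, 1

G_0 = 4. HB_3(4) = 3 + 1. Bump = 5. G_1 = 4.
G_1 = 4. HB_4(4) = 4. Bump = 5. G_2 = 4.
G_2 = 4. HB_5(4) = 4. Bump = 4. G_3 = 3.
G_3 = 3. HB_6(3) = 3. Bump = 3. G_4 = 2.
G_4 = 2. HB_7(2) = 2. Bump = 2. G_5 = 1.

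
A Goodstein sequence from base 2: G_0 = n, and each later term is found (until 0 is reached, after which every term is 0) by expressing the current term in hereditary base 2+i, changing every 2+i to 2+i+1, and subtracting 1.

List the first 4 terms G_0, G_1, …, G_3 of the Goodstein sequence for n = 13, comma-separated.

step 0: 13 = 2^(2 + 1) + 2^2 + 1; sub 3 for 2: 3^(3 + 1) + 3^3 + 1; = 109; G_1 = 109−1 = 108
step 1: 108 = 3^(3 + 1) + 3^3; sub 4 for 3: 4^(4 + 1) + 4^4; = 1280; G_2 = 1280−1 = 1279
step 2: 1279 = 4^(4 + 1) + 3·4^3 + 3·4^2 + 3·4 + 3; sub 5 for 4: 5^(5 + 1) + 3·5^3 + 3·5^2 + 3·5 + 3; = 16093; G_3 = 16093−1 = 16092

13, 108, 1279, 16092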